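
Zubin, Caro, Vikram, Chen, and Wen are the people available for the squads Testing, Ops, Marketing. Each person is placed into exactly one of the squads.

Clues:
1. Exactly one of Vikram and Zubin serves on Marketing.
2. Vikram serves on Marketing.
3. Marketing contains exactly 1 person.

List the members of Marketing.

Marketing = {Vikram}

From (2): Vikram ∈ Marketing.
(1) (exactly one): Zubin ∉ Marketing.
(3): Marketing already has 1, so the rest are out.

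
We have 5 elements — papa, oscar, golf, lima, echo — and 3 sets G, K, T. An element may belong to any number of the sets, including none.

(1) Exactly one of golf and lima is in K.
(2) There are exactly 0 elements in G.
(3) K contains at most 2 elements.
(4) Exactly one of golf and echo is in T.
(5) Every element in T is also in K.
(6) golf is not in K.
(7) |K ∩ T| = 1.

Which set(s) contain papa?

papa: none

From (6): golf ∉ K.
(1) (exactly one): lima ∈ K.
(2): G already has 0, so the rest are out.
(5) contrapositive: golf ∉ T.
(4) (exactly one): echo ∈ T.
(5) with echo ∈ T: echo ∈ K.
(3): K already has 2, so the rest are out.
(5) contrapositive: papa ∉ T.
(5) contrapositive: oscar ∉ T.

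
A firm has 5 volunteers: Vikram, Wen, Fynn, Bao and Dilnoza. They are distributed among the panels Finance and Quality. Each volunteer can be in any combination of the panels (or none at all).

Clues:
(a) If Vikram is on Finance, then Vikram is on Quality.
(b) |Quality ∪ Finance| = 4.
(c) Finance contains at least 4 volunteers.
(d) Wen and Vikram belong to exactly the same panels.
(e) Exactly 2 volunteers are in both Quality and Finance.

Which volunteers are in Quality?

Quality = {Vikram, Wen}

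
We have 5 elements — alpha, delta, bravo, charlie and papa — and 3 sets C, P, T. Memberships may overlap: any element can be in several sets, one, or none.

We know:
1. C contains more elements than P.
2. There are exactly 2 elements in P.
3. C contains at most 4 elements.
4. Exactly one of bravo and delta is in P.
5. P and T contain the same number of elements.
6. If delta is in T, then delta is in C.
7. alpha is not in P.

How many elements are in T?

2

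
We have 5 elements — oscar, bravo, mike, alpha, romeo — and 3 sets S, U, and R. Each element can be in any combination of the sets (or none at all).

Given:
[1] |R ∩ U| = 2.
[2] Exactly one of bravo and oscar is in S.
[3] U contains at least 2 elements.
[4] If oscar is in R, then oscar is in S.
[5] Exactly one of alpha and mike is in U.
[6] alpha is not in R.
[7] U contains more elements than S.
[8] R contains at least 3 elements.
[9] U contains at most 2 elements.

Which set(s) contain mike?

mike: R, U

From (6): alpha ∉ R.
Suppose mike ∈ S: no assignment then satisfies all the clues, so mike ∉ S.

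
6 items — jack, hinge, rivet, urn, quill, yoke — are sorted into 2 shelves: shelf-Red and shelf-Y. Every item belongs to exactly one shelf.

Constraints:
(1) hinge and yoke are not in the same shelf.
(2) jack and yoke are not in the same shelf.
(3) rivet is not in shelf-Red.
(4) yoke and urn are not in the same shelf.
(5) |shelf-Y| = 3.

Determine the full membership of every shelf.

From (3): rivet ∉ shelf-Red.
Only one shelf left: rivet ∈ shelf-Y.
Suppose jack ∉ shelf-Red: no assignment then satisfies all the clues, so jack ∈ shelf-Red.

shelf-Red = {hinge, jack, urn}; shelf-Y = {quill, rivet, yoke}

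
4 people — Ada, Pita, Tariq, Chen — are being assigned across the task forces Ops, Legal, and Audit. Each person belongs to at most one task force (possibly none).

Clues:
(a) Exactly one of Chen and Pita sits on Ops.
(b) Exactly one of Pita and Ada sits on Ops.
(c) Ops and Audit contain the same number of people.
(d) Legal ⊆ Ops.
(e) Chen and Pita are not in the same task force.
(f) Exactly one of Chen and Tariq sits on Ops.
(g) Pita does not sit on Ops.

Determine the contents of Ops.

Ops = {Ada, Chen}

From (g): Pita ∉ Ops.
(a) (exactly one): Chen ∈ Ops.
(b) (exactly one): Ada ∈ Ops.
(d) contrapositive: Pita ∉ Legal.
(f) (exactly one): Tariq ∉ Ops.
(d) contrapositive: Tariq ∉ Legal.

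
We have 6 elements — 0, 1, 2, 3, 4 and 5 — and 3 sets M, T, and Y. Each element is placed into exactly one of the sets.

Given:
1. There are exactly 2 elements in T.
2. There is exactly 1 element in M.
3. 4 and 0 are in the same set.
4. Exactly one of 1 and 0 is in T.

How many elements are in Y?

3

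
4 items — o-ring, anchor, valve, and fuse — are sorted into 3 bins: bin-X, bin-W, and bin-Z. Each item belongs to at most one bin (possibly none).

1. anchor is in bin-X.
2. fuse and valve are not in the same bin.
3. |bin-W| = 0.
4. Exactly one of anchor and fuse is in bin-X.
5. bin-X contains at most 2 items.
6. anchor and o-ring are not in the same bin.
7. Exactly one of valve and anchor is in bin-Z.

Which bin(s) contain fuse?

fuse: none

From (1): anchor ∈ bin-X.
(3): bin-W already has 0, so the rest are out.
(4) (exactly one): fuse ∉ bin-X.
(6): o-ring ∉ bin-X.
(7) (exactly one): valve ∈ bin-Z.
(2): fuse ∉ bin-Z.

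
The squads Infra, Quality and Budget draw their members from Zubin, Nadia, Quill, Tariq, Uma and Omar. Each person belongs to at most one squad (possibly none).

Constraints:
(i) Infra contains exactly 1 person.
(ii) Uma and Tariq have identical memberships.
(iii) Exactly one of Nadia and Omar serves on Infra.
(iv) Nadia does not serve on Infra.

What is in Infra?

Infra = {Omar}

From (iv): Nadia ∉ Infra.
(iii) (exactly one): Omar ∈ Infra.
(i): Infra already has 1, so the rest are out.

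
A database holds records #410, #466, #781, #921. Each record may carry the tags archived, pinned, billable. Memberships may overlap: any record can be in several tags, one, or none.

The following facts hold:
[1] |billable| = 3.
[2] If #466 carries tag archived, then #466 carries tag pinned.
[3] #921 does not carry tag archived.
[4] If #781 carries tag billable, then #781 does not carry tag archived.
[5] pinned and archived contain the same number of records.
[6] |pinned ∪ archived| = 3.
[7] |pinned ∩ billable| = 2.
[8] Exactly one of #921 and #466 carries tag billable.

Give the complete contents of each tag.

archived = {#410, #466}; pinned = {#466, #781}; billable = {#410, #466, #781}

From (3): #921 ∉ archived.
Suppose #410 ∉ archived: no assignment then satisfies all the clues, so #410 ∈ archived.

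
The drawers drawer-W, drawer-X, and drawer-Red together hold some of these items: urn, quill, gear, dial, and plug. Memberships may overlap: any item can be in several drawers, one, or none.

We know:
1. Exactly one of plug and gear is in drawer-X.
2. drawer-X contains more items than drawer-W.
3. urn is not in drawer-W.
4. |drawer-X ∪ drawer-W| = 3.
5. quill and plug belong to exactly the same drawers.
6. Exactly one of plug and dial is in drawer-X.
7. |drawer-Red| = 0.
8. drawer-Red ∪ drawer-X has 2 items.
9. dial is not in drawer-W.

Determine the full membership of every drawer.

drawer-W = {gear}; drawer-X = {plug, quill}; drawer-Red = {}

From (3): urn ∉ drawer-W.
From (9): dial ∉ drawer-W.
(7): drawer-Red already has 0, so the rest are out.
Suppose urn ∈ drawer-X: no assignment then satisfies all the clues, so urn ∉ drawer-X.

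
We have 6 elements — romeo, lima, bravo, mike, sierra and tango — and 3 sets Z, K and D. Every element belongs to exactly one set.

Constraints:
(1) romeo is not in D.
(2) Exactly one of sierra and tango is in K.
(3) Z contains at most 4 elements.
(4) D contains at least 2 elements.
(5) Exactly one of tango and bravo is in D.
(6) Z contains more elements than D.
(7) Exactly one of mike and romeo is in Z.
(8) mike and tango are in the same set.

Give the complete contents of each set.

Z = {bravo, lima, romeo}; K = {sierra}; D = {mike, tango}

From (1): romeo ∉ D.
Suppose romeo ∉ Z: no assignment then satisfies all the clues, so romeo ∈ Z.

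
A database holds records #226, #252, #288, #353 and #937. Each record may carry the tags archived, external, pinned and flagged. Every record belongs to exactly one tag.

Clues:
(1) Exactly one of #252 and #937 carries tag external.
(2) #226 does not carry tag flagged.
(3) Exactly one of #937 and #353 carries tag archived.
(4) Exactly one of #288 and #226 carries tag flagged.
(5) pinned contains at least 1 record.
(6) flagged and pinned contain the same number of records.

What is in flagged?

flagged = {#288}

From (2): #226 ∉ flagged.
(4) (exactly one): #288 ∈ flagged.
Suppose #252 ∈ flagged: no assignment then satisfies all the clues, so #252 ∉ flagged.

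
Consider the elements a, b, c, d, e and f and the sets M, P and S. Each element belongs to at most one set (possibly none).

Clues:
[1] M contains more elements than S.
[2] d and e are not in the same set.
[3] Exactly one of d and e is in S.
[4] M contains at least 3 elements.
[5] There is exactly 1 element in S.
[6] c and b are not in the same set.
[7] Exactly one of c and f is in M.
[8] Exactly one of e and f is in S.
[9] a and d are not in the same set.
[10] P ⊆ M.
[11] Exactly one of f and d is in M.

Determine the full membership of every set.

M = {a, b, f}; P = {}; S = {e}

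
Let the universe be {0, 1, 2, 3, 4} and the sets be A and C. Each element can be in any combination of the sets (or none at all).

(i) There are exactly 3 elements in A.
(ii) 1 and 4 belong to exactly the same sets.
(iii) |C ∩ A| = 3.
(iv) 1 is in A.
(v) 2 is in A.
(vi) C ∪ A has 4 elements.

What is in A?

From (iv): 1 ∈ A.
From (v): 2 ∈ A.
(ii): 4 matches 1: 4 ∈ A.
(i): A already has 3, so the rest are out.

A = {1, 2, 4}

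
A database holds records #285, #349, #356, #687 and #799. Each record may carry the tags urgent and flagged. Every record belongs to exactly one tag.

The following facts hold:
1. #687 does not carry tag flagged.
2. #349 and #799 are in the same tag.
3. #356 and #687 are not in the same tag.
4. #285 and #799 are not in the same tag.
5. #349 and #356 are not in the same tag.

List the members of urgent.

urgent = {#349, #687, #799}

From (1): #687 ∉ flagged.
Only one tag left: #687 ∈ urgent.
(3): #356 ∉ urgent.
Only one tag left: #356 ∈ flagged.
(5): #349 ∉ flagged.
Only one tag left: #349 ∈ urgent.
(2): #799 matches #349: #799 ∈ urgent.
(4): #285 ∉ urgent.
Only one tag left: #285 ∈ flagged.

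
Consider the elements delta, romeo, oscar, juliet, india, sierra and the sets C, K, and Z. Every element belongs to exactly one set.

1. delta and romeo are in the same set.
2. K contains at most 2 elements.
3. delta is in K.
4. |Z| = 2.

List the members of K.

From (3): delta ∈ K.
(1): romeo matches delta: romeo ∉ C.
(1): romeo matches delta: romeo ∈ K.
(2): K already has 2, so the rest are out.

K = {delta, romeo}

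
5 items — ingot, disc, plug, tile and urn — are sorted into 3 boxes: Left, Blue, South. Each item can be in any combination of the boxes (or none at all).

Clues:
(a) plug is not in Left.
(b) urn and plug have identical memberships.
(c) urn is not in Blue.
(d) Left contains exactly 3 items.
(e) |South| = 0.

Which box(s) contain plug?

plug: none

From (a): plug ∉ Left.
From (c): urn ∉ Blue.
(b): urn matches plug: urn ∉ Left.
(b): plug matches urn: plug ∉ Blue.
(d): only 3 candidates remain for Left, so all are in.
(e): South already has 0, so the rest are out.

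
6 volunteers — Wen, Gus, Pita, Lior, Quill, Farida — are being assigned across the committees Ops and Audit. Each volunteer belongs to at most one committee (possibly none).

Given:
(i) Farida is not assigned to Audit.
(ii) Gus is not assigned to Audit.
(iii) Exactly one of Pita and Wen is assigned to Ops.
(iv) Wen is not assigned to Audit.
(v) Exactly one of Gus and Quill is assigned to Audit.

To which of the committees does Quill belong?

Quill: Audit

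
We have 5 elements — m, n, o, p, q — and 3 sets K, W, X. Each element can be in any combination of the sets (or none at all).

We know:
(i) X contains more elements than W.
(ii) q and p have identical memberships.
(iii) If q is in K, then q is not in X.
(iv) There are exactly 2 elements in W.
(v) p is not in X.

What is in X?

X = {m, n, o}

From (v): p ∉ X.
(ii): q matches p: q ∉ X.
Suppose m ∉ X: no assignment then satisfies all the clues, so m ∈ X.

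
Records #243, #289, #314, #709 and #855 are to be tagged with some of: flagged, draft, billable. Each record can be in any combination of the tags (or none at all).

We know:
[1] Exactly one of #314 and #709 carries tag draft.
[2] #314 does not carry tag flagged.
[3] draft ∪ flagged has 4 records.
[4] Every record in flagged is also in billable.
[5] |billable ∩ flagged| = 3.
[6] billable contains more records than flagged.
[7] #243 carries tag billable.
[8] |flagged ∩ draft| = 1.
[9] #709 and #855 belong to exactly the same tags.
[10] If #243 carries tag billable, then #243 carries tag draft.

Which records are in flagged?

flagged = {#243, #709, #855}

From (2): #314 ∉ flagged.
From (7): #243 ∈ billable.
(10): #243 ∈ draft.
Suppose #243 ∉ flagged: no assignment then satisfies all the clues, so #243 ∈ flagged.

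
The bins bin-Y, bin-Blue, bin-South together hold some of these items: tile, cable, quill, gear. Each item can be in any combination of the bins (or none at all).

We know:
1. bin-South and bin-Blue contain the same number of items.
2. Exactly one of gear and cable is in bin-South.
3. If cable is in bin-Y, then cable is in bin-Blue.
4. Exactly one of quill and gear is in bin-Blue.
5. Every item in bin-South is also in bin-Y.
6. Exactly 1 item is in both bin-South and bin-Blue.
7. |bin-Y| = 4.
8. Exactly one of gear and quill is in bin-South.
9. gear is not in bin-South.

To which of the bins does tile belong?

tile: bin-Y

From (9): gear ∉ bin-South.
(2) (exactly one): cable ∈ bin-South.
(5) with cable ∈ bin-South: cable ∈ bin-Y.
(7): only 4 candidates remain for bin-Y, so all are in.
(8) (exactly one): quill ∈ bin-South.
(3): cable ∈ bin-Blue.
Suppose tile ∈ bin-Blue: no assignment then satisfies all the clues, so tile ∉ bin-Blue.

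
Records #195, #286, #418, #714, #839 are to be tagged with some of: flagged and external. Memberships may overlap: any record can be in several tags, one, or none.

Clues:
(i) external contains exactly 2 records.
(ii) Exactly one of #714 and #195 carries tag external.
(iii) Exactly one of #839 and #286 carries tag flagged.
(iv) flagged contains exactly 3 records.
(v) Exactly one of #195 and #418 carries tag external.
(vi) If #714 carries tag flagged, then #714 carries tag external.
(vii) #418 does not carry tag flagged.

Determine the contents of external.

external = {#418, #714}

From (vii): #418 ∉ flagged.
Suppose #195 ∈ external: no assignment then satisfies all the clues, so #195 ∉ external.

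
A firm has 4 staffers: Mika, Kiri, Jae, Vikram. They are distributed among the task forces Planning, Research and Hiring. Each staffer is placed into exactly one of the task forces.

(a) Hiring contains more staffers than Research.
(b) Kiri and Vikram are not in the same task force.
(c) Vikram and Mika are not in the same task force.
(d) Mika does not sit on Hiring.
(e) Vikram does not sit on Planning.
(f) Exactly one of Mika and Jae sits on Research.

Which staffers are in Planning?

Planning = {Kiri}

From (d): Mika ∉ Hiring.
From (e): Vikram ∉ Planning.
Suppose Mika ∈ Planning: no assignment then satisfies all the clues, so Mika ∉ Planning.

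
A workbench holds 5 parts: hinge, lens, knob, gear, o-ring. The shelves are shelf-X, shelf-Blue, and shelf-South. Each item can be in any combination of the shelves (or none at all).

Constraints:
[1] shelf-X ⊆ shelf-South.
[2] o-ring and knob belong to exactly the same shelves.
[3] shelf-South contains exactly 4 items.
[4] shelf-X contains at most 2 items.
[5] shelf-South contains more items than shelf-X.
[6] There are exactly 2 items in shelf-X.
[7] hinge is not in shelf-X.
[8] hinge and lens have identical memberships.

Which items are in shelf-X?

shelf-X = {knob, o-ring}

From (7): hinge ∉ shelf-X.
(8): lens matches hinge: lens ∉ shelf-X.
Suppose knob ∉ shelf-X: no assignment then satisfies all the clues, so knob ∈ shelf-X.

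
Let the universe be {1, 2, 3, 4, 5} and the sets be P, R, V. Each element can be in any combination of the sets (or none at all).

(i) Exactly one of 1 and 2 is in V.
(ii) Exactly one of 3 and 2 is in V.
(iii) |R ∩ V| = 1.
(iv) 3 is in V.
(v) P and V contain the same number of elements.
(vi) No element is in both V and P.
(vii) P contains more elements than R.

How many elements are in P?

From (iv): 3 ∈ V.
(ii) (exactly one): 2 ∉ V.
(vi) (disjoint): 3 ∉ P.
(i) (exactly one): 1 ∈ V.
(vi) (disjoint): 1 ∉ P.
Suppose 2 ∈ R: no assignment then satisfies all the clues, so 2 ∉ R.

2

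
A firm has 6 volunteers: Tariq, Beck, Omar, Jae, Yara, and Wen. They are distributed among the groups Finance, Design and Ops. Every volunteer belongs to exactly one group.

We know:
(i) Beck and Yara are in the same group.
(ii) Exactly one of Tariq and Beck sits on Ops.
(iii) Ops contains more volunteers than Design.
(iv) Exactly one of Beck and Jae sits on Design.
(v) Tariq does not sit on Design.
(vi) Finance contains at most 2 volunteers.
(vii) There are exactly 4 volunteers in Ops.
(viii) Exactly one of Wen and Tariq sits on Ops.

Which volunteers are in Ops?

Ops = {Beck, Omar, Wen, Yara}

From (v): Tariq ∉ Design.
Suppose Tariq ∈ Ops: no assignment then satisfies all the clues, so Tariq ∉ Ops.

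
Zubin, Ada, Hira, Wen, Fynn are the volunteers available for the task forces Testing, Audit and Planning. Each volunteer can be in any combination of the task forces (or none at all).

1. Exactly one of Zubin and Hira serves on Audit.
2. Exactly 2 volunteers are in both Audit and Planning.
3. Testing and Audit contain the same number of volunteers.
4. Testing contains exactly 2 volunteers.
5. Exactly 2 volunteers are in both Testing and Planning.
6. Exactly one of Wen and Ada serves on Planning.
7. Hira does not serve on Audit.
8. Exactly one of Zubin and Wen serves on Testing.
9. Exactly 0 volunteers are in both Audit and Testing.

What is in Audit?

Audit = {Fynn, Zubin}

From (7): Hira ∉ Audit.
(1) (exactly one): Zubin ∈ Audit.
Suppose Ada ∈ Audit: no assignment then satisfies all the clues, so Ada ∉ Audit.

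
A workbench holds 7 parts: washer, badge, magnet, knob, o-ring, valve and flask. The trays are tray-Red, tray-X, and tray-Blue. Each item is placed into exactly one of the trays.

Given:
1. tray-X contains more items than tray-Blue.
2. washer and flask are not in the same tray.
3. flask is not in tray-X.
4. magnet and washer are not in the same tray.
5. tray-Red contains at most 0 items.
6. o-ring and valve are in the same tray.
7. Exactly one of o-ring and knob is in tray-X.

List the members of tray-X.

tray-X = {badge, o-ring, valve, washer}

From (3): flask ∉ tray-X.
(5): tray-Red already has 0, so the rest are out.
Only one tray left: flask ∈ tray-Blue.
(2): washer ∉ tray-Blue.
Only one tray left: washer ∈ tray-X.
(4): magnet ∉ tray-X.
Only one tray left: magnet ∈ tray-Blue.
Suppose badge ∉ tray-X: no assignment then satisfies all the clues, so badge ∈ tray-X.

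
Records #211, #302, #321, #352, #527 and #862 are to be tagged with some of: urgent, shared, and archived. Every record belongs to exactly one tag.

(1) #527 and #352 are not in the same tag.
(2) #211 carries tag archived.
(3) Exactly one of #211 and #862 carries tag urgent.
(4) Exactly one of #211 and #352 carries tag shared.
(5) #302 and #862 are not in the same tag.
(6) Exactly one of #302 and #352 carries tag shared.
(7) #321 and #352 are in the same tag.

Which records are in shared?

From (2): #211 ∈ archived.
(3) (exactly one): #862 ∈ urgent.
(4) (exactly one): #352 ∈ shared.
(5): #302 ∉ urgent.
(6) (exactly one): #302 ∉ shared.
(7): #321 matches #352: #321 ∉ urgent.
(7): #321 matches #352: #321 ∈ shared.
Only one tag left: #302 ∈ archived.
(1): #527 ∉ shared.

shared = {#321, #352}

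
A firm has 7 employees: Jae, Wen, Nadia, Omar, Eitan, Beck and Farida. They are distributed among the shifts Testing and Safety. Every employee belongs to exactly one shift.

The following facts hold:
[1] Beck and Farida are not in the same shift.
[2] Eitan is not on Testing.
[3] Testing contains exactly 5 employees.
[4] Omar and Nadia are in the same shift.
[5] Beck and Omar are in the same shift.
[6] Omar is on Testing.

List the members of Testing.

Testing = {Beck, Jae, Nadia, Omar, Wen}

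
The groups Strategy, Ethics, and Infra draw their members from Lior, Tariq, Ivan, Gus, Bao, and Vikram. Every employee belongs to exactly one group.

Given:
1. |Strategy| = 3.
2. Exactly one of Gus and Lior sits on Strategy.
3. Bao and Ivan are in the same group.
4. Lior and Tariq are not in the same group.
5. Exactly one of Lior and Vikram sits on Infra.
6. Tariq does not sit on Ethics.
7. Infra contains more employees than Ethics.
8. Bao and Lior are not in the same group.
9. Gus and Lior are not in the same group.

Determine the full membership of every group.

Strategy = {Bao, Gus, Ivan}; Ethics = {Lior}; Infra = {Tariq, Vikram}

From (6): Tariq ∉ Ethics.
Suppose Lior ∈ Strategy: no assignment then satisfies all the clues, so Lior ∉ Strategy.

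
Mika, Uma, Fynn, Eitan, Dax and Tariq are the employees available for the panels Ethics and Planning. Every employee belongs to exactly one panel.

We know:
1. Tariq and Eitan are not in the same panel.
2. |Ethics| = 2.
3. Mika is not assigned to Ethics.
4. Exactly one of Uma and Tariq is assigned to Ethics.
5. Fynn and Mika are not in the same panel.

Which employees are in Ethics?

From (3): Mika ∉ Ethics.
Only one panel left: Mika ∈ Planning.
(5): Fynn ∉ Planning.
Only one panel left: Fynn ∈ Ethics.
Suppose Uma ∈ Ethics: no assignment then satisfies all the clues, so Uma ∉ Ethics.

Ethics = {Fynn, Tariq}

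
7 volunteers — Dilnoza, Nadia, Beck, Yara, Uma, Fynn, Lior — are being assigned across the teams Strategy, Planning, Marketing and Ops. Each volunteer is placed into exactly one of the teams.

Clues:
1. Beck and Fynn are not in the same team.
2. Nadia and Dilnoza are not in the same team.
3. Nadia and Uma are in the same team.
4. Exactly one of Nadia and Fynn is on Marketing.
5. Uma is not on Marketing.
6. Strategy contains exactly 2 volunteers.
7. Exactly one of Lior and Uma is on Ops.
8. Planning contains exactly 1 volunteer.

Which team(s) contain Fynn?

From (5): Uma ∉ Marketing.
(3): Nadia matches Uma: Nadia ∉ Marketing.
(4) (exactly one): Fynn ∈ Marketing.
(1): Beck ∉ Marketing.

Fynn: Marketing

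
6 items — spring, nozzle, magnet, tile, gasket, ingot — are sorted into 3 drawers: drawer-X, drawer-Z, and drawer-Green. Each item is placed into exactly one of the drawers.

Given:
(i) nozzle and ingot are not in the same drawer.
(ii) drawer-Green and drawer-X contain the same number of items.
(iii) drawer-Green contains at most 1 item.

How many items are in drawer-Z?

4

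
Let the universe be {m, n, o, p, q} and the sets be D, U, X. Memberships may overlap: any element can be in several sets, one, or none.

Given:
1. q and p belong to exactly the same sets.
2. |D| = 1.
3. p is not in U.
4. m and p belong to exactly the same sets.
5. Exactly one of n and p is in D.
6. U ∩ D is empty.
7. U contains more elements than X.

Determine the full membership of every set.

D = {n}; U = {o}; X = {}

From (3): p ∉ U.
(1): q matches p: q ∉ U.
(4): m matches p: m ∉ U.
Suppose m ∈ D: no assignment then satisfies all the clues, so m ∉ D.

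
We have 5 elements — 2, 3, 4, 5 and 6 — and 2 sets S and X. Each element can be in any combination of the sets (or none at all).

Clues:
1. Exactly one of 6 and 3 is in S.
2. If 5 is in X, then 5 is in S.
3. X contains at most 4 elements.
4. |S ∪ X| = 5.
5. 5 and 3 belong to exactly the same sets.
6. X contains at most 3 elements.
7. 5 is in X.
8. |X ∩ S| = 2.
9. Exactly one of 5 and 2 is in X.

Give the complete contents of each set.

S = {2, 3, 4, 5}; X = {3, 5, 6}

From (7): 5 ∈ X.
(2): 5 ∈ S.
(5): 3 matches 5: 3 ∈ S.
(5): 3 matches 5: 3 ∈ X.
(9) (exactly one): 2 ∉ X.
(1) (exactly one): 6 ∉ S.
Suppose 2 ∉ S: no assignment then satisfies all the clues, so 2 ∈ S.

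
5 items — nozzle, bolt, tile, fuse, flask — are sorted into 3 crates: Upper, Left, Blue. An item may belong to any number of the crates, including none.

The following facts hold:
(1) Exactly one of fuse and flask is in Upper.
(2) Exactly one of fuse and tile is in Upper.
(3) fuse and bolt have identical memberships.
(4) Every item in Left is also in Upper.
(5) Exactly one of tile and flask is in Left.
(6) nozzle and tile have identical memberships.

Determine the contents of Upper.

Upper = {flask, nozzle, tile}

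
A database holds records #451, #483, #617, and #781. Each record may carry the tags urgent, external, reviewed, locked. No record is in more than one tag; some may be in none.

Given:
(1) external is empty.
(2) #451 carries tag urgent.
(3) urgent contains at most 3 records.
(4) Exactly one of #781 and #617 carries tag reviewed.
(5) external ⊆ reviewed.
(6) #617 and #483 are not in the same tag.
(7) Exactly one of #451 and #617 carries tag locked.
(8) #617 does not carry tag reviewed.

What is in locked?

locked = {#617}

From (2): #451 ∈ urgent.
From (8): #617 ∉ reviewed.
(1): external already has 0, so the rest are out.
(4) (exactly one): #781 ∈ reviewed.
(7) (exactly one): #617 ∈ locked.
(6): #483 ∉ locked.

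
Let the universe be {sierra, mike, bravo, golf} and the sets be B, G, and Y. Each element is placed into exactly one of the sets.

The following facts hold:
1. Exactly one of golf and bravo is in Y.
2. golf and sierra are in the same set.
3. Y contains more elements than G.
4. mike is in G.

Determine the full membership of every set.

B = {bravo}; G = {mike}; Y = {golf, sierra}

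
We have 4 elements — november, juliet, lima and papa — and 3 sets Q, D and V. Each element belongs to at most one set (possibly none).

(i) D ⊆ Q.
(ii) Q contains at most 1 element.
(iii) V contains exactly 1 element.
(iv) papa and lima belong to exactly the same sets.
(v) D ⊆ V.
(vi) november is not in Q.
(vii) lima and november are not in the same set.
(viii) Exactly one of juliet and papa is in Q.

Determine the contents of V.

V = {november}

From (vi): november ∉ Q.
(i) contrapositive: november ∉ D.
Suppose november ∉ V: no assignment then satisfies all the clues, so november ∈ V.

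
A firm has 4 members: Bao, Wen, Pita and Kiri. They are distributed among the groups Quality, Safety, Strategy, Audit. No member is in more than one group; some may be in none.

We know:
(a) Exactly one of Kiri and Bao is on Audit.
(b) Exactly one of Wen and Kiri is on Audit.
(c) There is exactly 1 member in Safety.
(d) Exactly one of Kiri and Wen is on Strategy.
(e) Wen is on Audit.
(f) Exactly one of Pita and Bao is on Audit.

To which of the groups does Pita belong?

Pita: Safety

From (e): Wen ∈ Audit.
(b) (exactly one): Kiri ∉ Audit.
(d) (exactly one): Kiri ∈ Strategy.
(a) (exactly one): Bao ∈ Audit.
(c): only 1 candidates remain for Safety, so all are in.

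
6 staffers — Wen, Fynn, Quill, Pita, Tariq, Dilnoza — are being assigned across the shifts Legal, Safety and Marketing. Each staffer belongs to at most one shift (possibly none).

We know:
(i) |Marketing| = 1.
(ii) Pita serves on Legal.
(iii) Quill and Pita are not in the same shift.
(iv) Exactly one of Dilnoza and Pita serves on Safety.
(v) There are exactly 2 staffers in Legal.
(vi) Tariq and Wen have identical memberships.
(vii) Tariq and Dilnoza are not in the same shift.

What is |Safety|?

From (ii): Pita ∈ Legal.
(iii): Quill ∉ Legal.
(iv) (exactly one): Dilnoza ∈ Safety.
(vii): Tariq ∉ Safety.
(vi): Wen matches Tariq: Wen ∉ Safety.
Suppose Wen ∈ Legal: no assignment then satisfies all the clues, so Wen ∉ Legal.

1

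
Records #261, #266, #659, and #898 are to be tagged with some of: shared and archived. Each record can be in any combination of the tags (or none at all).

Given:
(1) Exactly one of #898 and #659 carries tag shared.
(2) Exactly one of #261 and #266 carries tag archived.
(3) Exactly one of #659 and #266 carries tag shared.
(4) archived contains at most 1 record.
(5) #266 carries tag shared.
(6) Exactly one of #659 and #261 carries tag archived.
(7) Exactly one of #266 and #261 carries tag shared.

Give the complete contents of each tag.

shared = {#266, #898}; archived = {#261}

From (5): #266 ∈ shared.
(3) (exactly one): #659 ∉ shared.
(7) (exactly one): #261 ∉ shared.
(1) (exactly one): #898 ∈ shared.
Suppose #261 ∉ archived: no assignment then satisfies all the clues, so #261 ∈ archived.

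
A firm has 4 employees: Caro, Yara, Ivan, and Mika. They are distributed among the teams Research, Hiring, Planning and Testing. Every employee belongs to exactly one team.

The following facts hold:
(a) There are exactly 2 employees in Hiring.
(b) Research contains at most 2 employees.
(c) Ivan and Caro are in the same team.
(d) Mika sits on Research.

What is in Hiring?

From (d): Mika ∈ Research.
Suppose Caro ∉ Hiring: no assignment then satisfies all the clues, so Caro ∈ Hiring.

Hiring = {Caro, Ivan}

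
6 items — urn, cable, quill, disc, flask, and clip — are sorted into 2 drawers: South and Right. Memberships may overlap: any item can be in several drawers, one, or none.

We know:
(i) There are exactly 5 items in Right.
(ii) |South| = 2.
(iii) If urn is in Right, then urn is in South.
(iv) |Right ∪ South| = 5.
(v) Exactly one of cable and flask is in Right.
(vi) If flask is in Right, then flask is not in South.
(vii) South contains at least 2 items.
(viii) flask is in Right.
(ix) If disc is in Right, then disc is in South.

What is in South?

South = {disc, urn}

From (viii): flask ∈ Right.
(v) (exactly one): cable ∉ Right.
(vi): flask ∉ South.
(i): only 5 candidates remain for Right, so all are in.
(iii): urn ∈ South.
(ix): disc ∈ South.
(ii): South already has 2, so the rest are out.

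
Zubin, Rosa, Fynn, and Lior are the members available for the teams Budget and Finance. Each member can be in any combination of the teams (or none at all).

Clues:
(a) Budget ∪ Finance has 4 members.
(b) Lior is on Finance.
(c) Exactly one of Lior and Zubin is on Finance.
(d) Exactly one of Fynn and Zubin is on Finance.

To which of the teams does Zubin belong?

Zubin: Budget

From (b): Lior ∈ Finance.
(c) (exactly one): Zubin ∉ Finance.
(d) (exactly one): Fynn ∈ Finance.
Suppose Zubin ∉ Budget: no assignment then satisfies all the clues, so Zubin ∈ Budget.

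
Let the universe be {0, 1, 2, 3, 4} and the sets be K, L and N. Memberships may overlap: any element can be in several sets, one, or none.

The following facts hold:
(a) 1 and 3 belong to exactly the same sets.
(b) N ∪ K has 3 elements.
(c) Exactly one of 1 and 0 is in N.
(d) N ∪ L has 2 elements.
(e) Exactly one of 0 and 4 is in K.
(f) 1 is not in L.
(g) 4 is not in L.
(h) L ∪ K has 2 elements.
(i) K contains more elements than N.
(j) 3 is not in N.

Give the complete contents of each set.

K = {2, 4}; L = {2}; N = {0}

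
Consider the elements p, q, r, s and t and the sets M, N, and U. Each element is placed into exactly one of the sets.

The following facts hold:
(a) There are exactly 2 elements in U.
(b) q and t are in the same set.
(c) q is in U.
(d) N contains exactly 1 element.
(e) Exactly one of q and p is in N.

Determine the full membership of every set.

From (c): q ∈ U.
(b): t matches q: t ∉ M.
(b): t matches q: t ∉ N.
(b): t matches q: t ∈ U.
(e) (exactly one): p ∈ N.
(a): U already has 2, so the rest are out.
(d): N already has 1, so the rest are out.
Only one set left: r ∈ M.
Only one set left: s ∈ M.

M = {r, s}; N = {p}; U = {q, t}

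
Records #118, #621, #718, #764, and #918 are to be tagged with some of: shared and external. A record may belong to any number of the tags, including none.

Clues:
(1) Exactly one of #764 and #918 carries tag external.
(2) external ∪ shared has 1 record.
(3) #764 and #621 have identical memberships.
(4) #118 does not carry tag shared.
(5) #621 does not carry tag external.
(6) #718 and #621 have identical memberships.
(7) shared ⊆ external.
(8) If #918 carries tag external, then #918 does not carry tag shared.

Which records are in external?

external = {#918}

From (4): #118 ∉ shared.
From (5): #621 ∉ external.
(3): #764 matches #621: #764 ∉ external.
(6): #718 matches #621: #718 ∉ external.
(7) contrapositive: #621 ∉ shared.
(7) contrapositive: #718 ∉ shared.
(7) contrapositive: #764 ∉ shared.
(1) (exactly one): #918 ∈ external.
(8): #918 ∉ shared.
Suppose #118 ∈ external: no assignment then satisfies all the clues, so #118 ∉ external.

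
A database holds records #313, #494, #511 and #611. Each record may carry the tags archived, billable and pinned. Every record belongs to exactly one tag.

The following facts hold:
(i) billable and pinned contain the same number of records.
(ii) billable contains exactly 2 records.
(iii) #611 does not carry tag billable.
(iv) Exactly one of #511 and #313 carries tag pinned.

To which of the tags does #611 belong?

From (iii): #611 ∉ billable.
Suppose #611 ∈ archived: no assignment then satisfies all the clues, so #611 ∉ archived.

#611: pinned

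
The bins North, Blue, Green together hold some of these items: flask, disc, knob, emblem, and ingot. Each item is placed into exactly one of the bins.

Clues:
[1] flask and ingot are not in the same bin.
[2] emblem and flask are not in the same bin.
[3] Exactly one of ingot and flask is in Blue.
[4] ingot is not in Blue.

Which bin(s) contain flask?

flask: Blue

From (4): ingot ∉ Blue.
(3) (exactly one): flask ∈ Blue.
(2): emblem ∉ Blue.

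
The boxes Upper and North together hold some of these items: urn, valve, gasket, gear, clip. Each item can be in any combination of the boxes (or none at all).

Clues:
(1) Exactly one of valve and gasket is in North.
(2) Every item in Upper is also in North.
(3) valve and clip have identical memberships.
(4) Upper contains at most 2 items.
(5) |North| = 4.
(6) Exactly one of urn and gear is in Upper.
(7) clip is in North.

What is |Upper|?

1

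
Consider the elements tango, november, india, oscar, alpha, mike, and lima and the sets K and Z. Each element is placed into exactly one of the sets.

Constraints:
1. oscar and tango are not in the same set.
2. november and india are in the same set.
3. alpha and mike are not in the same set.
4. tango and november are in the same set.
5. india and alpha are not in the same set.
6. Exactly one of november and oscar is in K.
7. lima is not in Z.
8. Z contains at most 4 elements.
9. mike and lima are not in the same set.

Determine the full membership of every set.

From (7): lima ∉ Z.
Only one set left: lima ∈ K.
(9): mike ∉ K.
Only one set left: mike ∈ Z.
(3): alpha ∉ Z.
Only one set left: alpha ∈ K.
(5): india ∉ K.
Only one set left: india ∈ Z.
(2): november matches india: november ∉ K.
(2): november matches india: november ∈ Z.
(4): tango matches november: tango ∉ K.
(6) (exactly one): oscar ∈ K.

K = {alpha, lima, oscar}; Z = {india, mike, november, tango}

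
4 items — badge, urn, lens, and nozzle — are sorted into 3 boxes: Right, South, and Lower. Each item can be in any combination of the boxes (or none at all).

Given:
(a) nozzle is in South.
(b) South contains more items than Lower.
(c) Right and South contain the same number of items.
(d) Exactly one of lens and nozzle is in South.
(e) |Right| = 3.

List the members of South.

South = {badge, nozzle, urn}

From (a): nozzle ∈ South.
(d) (exactly one): lens ∉ South.
Suppose badge ∉ South: no assignment then satisfies all the clues, so badge ∈ South.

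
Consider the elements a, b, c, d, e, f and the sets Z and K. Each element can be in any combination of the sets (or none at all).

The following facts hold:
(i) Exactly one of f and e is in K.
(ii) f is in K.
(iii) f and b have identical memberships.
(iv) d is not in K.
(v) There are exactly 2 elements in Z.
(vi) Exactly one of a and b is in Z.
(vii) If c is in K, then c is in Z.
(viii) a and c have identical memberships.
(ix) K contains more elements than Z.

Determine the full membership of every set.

Z = {a, c}; K = {a, b, c, f}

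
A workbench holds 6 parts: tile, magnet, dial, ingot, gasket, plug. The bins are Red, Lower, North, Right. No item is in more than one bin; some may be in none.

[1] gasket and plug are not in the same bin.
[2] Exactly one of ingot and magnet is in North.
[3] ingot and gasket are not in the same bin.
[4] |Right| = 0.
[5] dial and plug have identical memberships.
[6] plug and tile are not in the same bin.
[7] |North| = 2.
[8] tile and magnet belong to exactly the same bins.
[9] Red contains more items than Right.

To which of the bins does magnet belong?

magnet: North

(4): Right already has 0, so the rest are out.
Suppose magnet ∈ Red: no assignment then satisfies all the clues, so magnet ∉ Red.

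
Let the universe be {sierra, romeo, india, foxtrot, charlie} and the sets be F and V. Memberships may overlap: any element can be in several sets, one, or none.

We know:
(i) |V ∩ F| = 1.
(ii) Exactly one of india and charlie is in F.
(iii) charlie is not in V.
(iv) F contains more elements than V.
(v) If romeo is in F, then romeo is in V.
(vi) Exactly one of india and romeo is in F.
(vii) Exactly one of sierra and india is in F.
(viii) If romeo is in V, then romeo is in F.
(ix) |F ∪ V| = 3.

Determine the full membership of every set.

F = {charlie, romeo, sierra}; V = {romeo}

From (iii): charlie ∉ V.
Suppose sierra ∉ F: no assignment then satisfies all the clues, so sierra ∈ F.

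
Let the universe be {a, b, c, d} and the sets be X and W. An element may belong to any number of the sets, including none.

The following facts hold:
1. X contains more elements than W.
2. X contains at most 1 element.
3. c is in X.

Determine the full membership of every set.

X = {c}; W = {}

From (3): c ∈ X.
(2): X already has 1, so the rest are out.
Suppose a ∈ W: no assignment then satisfies all the clues, so a ∉ W.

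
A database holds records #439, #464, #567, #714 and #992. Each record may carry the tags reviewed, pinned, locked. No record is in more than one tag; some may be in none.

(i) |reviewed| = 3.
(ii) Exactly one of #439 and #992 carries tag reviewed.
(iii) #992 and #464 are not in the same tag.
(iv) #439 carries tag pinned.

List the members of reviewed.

reviewed = {#567, #714, #992}

From (iv): #439 ∈ pinned.
(ii) (exactly one): #992 ∈ reviewed.
(iii): #464 ∉ reviewed.
(i): only 3 candidates remain for reviewed, so all are in.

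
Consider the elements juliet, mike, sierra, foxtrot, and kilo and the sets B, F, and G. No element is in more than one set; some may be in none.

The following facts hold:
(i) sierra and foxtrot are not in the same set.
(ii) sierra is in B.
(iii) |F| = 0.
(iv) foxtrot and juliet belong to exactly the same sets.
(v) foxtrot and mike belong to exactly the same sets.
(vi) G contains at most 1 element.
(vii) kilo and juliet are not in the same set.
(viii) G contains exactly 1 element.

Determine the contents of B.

B = {sierra}

From (ii): sierra ∈ B.
(i): foxtrot ∉ B.
(iii): F already has 0, so the rest are out.
(iv): juliet matches foxtrot: juliet ∉ B.
(v): mike matches foxtrot: mike ∉ B.
Suppose kilo ∈ B: no assignment then satisfies all the clues, so kilo ∉ B.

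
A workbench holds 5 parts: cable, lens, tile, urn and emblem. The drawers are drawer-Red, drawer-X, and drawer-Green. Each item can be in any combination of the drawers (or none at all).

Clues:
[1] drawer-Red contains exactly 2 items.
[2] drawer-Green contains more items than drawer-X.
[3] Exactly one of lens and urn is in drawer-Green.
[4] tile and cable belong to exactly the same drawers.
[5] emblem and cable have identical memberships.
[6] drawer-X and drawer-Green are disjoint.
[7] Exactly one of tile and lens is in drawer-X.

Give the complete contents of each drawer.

drawer-Red = {lens, urn}; drawer-X = {lens}; drawer-Green = {cable, emblem, tile, urn}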